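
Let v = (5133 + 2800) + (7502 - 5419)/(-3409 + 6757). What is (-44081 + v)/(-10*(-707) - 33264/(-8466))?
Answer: -170761225031/33417439272 ≈ -5.1099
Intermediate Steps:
v = 26561767/3348 (v = 7933 + 2083/3348 = 26561767/3348 ≈ 7933.6)
(-44081 + v)/(-10*(-707) - 33264/(-8466)) = (-44081 + 26561767/3348)/(-10*(-707) - 33264/(-8466)) = -121021421/(3348*(7070 - 33264*(-1/8466))) = -121021421/(3348*(7070 + 5544/1411)) = -121021421/(3348*9981314/1411) = -121021421/3348*1411/9981314 = -170761225031/33417439272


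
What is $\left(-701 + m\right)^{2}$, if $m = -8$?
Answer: $502681$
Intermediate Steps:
$\left(-701 + m\right)^{2} = \left(-701 - 8\right)^{2} = \left(-709\right)^{2} = 502681$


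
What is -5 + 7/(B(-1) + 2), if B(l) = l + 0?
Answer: 2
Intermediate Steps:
B(l) = l
-5 + 7/(B(-1) + 2) = -5 + 7/(-1 + 2) = -5 + 7/1 = -5 + 1*7 = -5 + 7 = 2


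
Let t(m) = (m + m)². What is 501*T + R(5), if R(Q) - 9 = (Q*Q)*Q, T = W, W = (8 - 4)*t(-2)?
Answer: 32198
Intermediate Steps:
t(m) = 4*m² (t(m) = (2*m)² = 4*m²)
W = 64 (W = (8 - 4)*(4*(-2)²) = 4*(4*4) = 4*16 = 64)
T = 64
R(Q) = 9 + Q³ (R(Q) = 9 + (Q*Q)*Q = 9 + Q²*Q = 9 + Q³)
501*T + R(5) = 501*64 + (9 + 5³) = 32064 + (9 + 125) = 32064 + 134 = 32198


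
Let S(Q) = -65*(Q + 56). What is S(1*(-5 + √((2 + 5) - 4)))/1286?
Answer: -3315/1286 - 65*√3/1286 ≈ -2.6653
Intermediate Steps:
S(Q) = -3640 - 65*Q (S(Q) = -65*(56 + Q) = -3640 - 65*Q)
S(1*(-5 + √((2 + 5) - 4)))/1286 = (-3640 - 65*(-5 + √((2 + 5) - 4)))/1286 = (-3640 - 65*(-5 + √(7 - 4)))*(1/1286) = (-3640 - 65*(-5 + √3))*(1/1286) = (-3640 + (325 - 65*√3))*(1/1286) = (-3315 - 65*√3)*(1/1286) = -3315/1286 - 65*√3/1286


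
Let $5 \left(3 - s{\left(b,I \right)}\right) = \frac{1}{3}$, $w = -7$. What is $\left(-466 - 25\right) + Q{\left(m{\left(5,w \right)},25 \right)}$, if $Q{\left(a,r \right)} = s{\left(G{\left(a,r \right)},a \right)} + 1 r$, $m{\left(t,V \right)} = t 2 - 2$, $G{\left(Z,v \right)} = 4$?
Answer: $- \frac{6946}{15} \approx -463.07$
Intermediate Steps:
$s{\left(b,I \right)} = \frac{44}{15}$ ($s{\left(b,I \right)} = 3 - \frac{1}{5 \cdot 3} = 3 - \frac{1}{15} = \frac{44}{15}$)
$m{\left(t,V \right)} = -2 + 2 t$ ($m{\left(t,V \right)} = 2 t - 2 = -2 + 2 t$)
$Q{\left(a,r \right)} = \frac{44}{15} + r$ ($Q{\left(a,r \right)} = \frac{44}{15} + 1 r = \frac{44}{15} + r$)
$\left(-466 - 25\right) + Q{\left(m{\left(5,w \right)},25 \right)} = \left(-466 - 25\right) + \left(\frac{44}{15} + 25\right) = -491 + \frac{419}{15} = - \frac{6946}{15}$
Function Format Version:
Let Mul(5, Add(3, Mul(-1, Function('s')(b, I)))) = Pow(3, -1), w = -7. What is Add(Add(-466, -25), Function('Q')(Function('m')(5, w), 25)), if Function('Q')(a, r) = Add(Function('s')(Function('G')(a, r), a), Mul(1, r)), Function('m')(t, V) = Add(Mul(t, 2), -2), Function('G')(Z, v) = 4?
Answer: Rational(-6946, 15) ≈ -463.07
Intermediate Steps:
Function('s')(b, I) = Rational(44, 15) (Function('s')(b, I) = Add(3, Mul(Rational(-1, 5), Pow(3, -1))) = Add(3, Mul(Rational(-1, 5), Rational(1, 3))) = Add(3, Rational(-1, 15)) = Rational(44, 15))
Function('m')(t, V) = Add(-2, Mul(2, t)) (Function('m')(t, V) = Add(Mul(2, t), -2) = Add(-2, Mul(2, t)))
Function('Q')(a, r) = Add(Rational(44, 15), r) (Function('Q')(a, r) = Add(Rational(44, 15), Mul(1, r)) = Add(Rational(44, 15), r))
Add(Add(-466, -25), Function('Q')(Function('m')(5, w), 25)) = Add(Add(-466, -25), Add(Rational(44, 15), 25)) = Add(-491, Rational(419, 15)) = Rational(-6946, 15)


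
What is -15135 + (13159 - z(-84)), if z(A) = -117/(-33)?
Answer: -21775/11 ≈ -1979.5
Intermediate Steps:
z(A) = 39/11 (z(A) = -117*(-1/33) = 39/11)
-15135 + (13159 - z(-84)) = -15135 + (13159 - 1*39/11) = -15135 + (13159 - 39/11) = -15135 + 144710/11 = -21775/11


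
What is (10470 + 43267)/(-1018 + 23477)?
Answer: 53737/22459 ≈ 2.3927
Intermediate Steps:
(10470 + 43267)/(-1018 + 23477) = 53737/22459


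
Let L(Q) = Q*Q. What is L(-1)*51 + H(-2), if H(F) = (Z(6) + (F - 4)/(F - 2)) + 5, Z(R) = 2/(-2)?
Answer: 113/2 ≈ 56.500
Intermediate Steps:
Z(R) = -1 (Z(R) = 2*(-½) = -1)
H(F) = 4 + (-4 + F)/(-2 + F) (H(F) = (-1 + (F - 4)/(F - 2)) + 5 = (-1 + (-4 + F)/(-2 + F)) + 5 = 4 + (-4 + F)/(-2 + F))
L(Q) = Q²
L(-1)*51 + H(-2) = (-1)²*51 + (-12 + 5*(-2))/(-2 - 2) = 1*51 + (-12 - 10)/(-4) = 51 - ¼*(-22) = 51 + 11/2 = 113/2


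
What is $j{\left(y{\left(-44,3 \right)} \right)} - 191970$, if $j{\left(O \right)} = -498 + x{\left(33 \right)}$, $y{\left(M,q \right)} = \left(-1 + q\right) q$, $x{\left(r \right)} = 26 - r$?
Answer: $-192475$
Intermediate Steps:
$y{\left(M,q \right)} = q \left(-1 + q\right)$
$j{\left(O \right)} = -505$ ($j{\left(O \right)} = -498 + \left(26 - 33\right) = -498 - 7 = -505$)
$j{\left(y{\left(-44,3 \right)} \right)} - 191970 = -505 - 191970 = -192475$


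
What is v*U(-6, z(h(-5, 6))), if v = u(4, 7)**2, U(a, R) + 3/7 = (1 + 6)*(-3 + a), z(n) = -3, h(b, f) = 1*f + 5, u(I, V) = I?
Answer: -7104/7 ≈ -1014.9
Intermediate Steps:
h(b, f) = 5 + f (h(b, f) = f + 5 = 5 + f)
U(a, R) = -150/7 + 7*a (U(a, R) = -3/7 + (1 + 6)*(-3 + a) = -3/7 + 7*(-3 + a) = -3/7 + (-21 + 7*a) = -150/7 + 7*a)
v = 16 (v = 4**2 = 16)
v*U(-6, z(h(-5, 6))) = 16*(-150/7 + 7*(-6)) = 16*(-150/7 - 42) = 16*(-444/7) = -7104/7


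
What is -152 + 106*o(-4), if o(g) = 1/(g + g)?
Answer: -661/4 ≈ -165.25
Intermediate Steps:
o(g) = 1/(2*g)
-152 + 106*o(-4) = -152 + 106*((½)/(-4)) = -152 + 106*((½)*(-¼)) = -152 + 106*(-⅛) = -152 - 53/4 = -661/4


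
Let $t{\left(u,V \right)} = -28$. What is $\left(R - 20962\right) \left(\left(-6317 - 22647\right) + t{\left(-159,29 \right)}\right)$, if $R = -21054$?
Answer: $1218127872$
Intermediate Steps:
$\left(R - 20962\right) \left(\left(-6317 - 22647\right) + t{\left(-159,29 \right)}\right) = \left(-21054 - 20962\right) \left(\left(-6317 - 22647\right) - 28\right) = - 42016 \left(-28964 - 28\right) = \left(-42016\right) \left(-28992\right) = 1218127872$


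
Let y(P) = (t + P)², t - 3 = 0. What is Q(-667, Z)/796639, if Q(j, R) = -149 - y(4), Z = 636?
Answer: -198/796639 ≈ -0.00024854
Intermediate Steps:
t = 3 (t = 3 + 0 = 3)
y(P) = (3 + P)²
Q(j, R) = -198 (Q(j, R) = -149 - (3 + 4)² = -149 - 1*7² = -149 - 1*49 = -149 - 49 = -198)
Q(-667, Z)/796639 = -198/796639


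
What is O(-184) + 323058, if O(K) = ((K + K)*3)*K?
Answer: 526194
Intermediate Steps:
O(K) = 6*K**2 (O(K) = ((2*K)*3)*K = (6*K)*K = 6*K**2)
O(-184) + 323058 = 6*(-184)**2 + 323058 = 6*33856 + 323058 = 203136 + 323058 = 526194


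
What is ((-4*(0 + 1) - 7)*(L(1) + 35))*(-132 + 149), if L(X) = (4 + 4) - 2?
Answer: -7667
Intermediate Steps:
L(X) = 6 (L(X) = 8 - 2 = 6)
((-4*(0 + 1) - 7)*(L(1) + 35))*(-132 + 149) = ((-4*(0 + 1) - 7)*(6 + 35))*(-132 + 149) = ((-4*1 - 7)*41)*17 = ((-4 - 7)*41)*17 = -11*41*17 = -451*17 = -7667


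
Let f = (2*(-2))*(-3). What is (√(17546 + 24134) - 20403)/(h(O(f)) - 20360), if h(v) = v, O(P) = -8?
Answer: 20403/20368 - √2605/5092 ≈ 0.99170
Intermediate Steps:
f = 12 (f = -4*(-3) = 12)
(√(17546 + 24134) - 20403)/(h(O(f)) - 20360) = (√(17546 + 24134) - 20403)/(-8 - 20360) = (√41680 - 20403)/(-20368) = (4*√2605 - 20403)*(-1/20368) = (-20403 + 4*√2605)*(-1/20368) = 20403/20368 - √2605/5092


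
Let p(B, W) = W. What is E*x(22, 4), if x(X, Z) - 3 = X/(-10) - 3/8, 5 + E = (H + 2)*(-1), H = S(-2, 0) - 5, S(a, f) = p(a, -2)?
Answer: 0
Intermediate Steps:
S(a, f) = -2
H = -7 (H = -2 - 5 = -7)
E = 0 (E = -5 + (-7 + 2)*(-1) = -5 - 5*(-1) = -5 + 5 = 0)
x(X, Z) = 21/8 - X/10 (x(X, Z) = 3 + (X/(-10) - 3/8) = 3 + (X*(-1/10) - 3*1/8) = 3 + (-X/10 - 3/8) = 3 + (-3/8 - X/10) = 21/8 - X/10)
E*x(22, 4) = 0*(21/8 - 1/10*22) = 0*(21/8 - 11/5) = 0*(17/40) = 0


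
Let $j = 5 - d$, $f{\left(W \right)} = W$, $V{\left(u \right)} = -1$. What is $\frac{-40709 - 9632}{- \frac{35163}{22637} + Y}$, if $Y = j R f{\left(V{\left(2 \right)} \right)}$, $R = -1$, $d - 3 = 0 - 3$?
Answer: $- \frac{1139569217}{78022} \approx -14606.0$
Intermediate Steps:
$d = 0$ ($d = 3 + \left(0 - 3\right) = 3 - 3 = 0$)
$j = 5$ ($j = 5 - 0 = 5 + 0 = 5$)
$Y = 5$ ($Y = 5 \left(-1\right) \left(-1\right) = \left(-5\right) \left(-1\right) = 5$)
$\frac{-40709 - 9632}{- \frac{35163}{22637} + Y} = \frac{-40709 - 9632}{- \frac{35163}{22637} + 5} = - \frac{50341}{\left(-35163\right) \frac{1}{22637} + 5} = - \frac{50341}{- \frac{35163}{22637} + 5} = - \frac{50341}{\frac{78022}{22637}} = \left(-50341\right) \frac{22637}{78022} = - \frac{1139569217}{78022}$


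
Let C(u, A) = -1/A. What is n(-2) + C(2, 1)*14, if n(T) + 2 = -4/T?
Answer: -14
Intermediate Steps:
n(T) = -2 - 4/T
n(-2) + C(2, 1)*14 = (-2 - 4/(-2)) - 1/1*14 = (-2 - 4*(-½)) - 1*1*14 = (-2 + 2) - 1*14 = 0 - 14 = -14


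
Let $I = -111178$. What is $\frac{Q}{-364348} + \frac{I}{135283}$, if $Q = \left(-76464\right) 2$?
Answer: $- \frac{4954730830}{12322522621} \approx -0.40209$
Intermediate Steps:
$Q = -152928$
$\frac{Q}{-364348} + \frac{I}{135283} = - \frac{152928}{-364348} - \frac{111178}{135283} = \left(-152928\right) \left(- \frac{1}{364348}\right) - \frac{111178}{135283} = \frac{38232}{91087} - \frac{111178}{135283} = - \frac{4954730830}{12322522621}$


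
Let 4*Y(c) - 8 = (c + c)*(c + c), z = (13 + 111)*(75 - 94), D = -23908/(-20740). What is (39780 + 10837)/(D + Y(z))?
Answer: 262449145/28780582507 ≈ 0.0091190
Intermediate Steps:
D = 5977/5185 (D = -23908*(-1/20740) = 5977/5185 ≈ 1.1527)
z = -2356 (z = 124*(-19) = -2356)
Y(c) = 2 + c² (Y(c) = 2 + ((c + c)*(c + c))/4 = 2 + ((2*c)*(2*c))/4 = 2 + (4*c²)/4 = 2 + c²)
(39780 + 10837)/(D + Y(z)) = (39780 + 10837)/(5977/5185 + (2 + (-2356)²)) = 50617/(5977/5185 + (2 + 5550736)) = 50617/(5977/5185 + 5550738) = 50617/(28780582507/5185) = 50617*(5185/28780582507) = 262449145/28780582507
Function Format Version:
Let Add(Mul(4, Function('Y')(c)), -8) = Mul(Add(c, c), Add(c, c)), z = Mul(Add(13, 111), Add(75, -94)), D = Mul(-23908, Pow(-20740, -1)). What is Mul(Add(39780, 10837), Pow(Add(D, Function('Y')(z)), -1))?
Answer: Rational(262449145, 28780582507) ≈ 0.0091190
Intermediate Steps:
D = Rational(5977, 5185) (D = Mul(-23908, Rational(-1, 20740)) = Rational(5977, 5185) ≈ 1.1527)
z = -2356 (z = Mul(124, -19) = -2356)
Function('Y')(c) = Add(2, Pow(c, 2)) (Function('Y')(c) = Add(2, Mul(Rational(1, 4), Mul(Add(c, c), Add(c, c)))) = Add(2, Mul(Rational(1, 4), Mul(Mul(2, c), Mul(2, c)))) = Add(2, Mul(Rational(1, 4), Mul(4, Pow(c, 2)))) = Add(2, Pow(c, 2)))
Mul(Add(39780, 10837), Pow(Add(D, Function('Y')(z)), -1)) = Mul(Add(39780, 10837), Pow(Add(Rational(5977, 5185), Add(2, Pow(-2356, 2))), -1)) = Mul(50617, Pow(Add(Rational(5977, 5185), Add(2, 5550736)), -1)) = Mul(50617, Pow(Add(Rational(5977, 5185), 5550738), -1)) = Mul(50617, Pow(Rational(28780582507, 5185), -1)) = Mul(50617, Rational(5185, 28780582507)) = Rational(262449145, 28780582507)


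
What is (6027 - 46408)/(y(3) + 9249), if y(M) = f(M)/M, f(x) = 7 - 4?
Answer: -40381/9250 ≈ -4.3655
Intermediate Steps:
f(x) = 3
y(M) = 3/M
(6027 - 46408)/(y(3) + 9249) = (6027 - 46408)/(3/3 + 9249) = -40381/(3*(⅓) + 9249) = -40381/(1 + 9249) = -40381/9250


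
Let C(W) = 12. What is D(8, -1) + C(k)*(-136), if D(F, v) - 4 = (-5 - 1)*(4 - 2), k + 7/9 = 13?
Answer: -1640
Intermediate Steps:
k = 110/9 (k = -7/9 + 13 = 110/9 ≈ 12.222)
D(F, v) = -8 (D(F, v) = 4 + (-5 - 1)*(4 - 2) = 4 - 6*2 = 4 - 12 = -8)
D(8, -1) + C(k)*(-136) = -8 + 12*(-136) = -8 - 1632 = -1640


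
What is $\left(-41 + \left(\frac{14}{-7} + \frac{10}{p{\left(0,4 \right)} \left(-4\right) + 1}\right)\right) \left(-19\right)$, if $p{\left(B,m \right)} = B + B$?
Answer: $627$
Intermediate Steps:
$p{\left(B,m \right)} = 2 B$
$\left(-41 + \left(\frac{14}{-7} + \frac{10}{p{\left(0,4 \right)} \left(-4\right) + 1}\right)\right) \left(-19\right) = \left(-41 + \left(\frac{14}{-7} + \frac{10}{2 \cdot 0 \left(-4\right) + 1}\right)\right) \left(-19\right) = \left(-41 + \left(14 \left(- \frac{1}{7}\right) + \frac{10}{0 \left(-4\right) + 1}\right)\right) \left(-19\right) = \left(-41 - \left(2 - \frac{10}{0 + 1}\right)\right) \left(-19\right) = \left(-41 - \left(2 - \frac{10}{1}\right)\right) \left(-19\right) = \left(-41 + \left(-2 + 10 \cdot 1\right)\right) \left(-19\right) = \left(-41 + \left(-2 + 10\right)\right) \left(-19\right) = \left(-41 + 8\right) \left(-19\right) = \left(-33\right) \left(-19\right) = 627$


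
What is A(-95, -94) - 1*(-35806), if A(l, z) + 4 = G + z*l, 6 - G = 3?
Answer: 44735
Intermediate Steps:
G = 3 (G = 6 - 1*3 = 6 - 3 = 3)
A(l, z) = -1 + l*z (A(l, z) = -4 + (3 + z*l) = -4 + (3 + l*z) = -1 + l*z)
A(-95, -94) - 1*(-35806) = (-1 - 95*(-94)) - 1*(-35806) = (-1 + 8930) + 35806 = 8929 + 35806 = 44735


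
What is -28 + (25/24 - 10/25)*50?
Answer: 49/12 ≈ 4.0833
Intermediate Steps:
-28 + (25/24 - 10/25)*50 = -28 + (25*(1/24) - 10*1/25)*50 = -28 + (25/24 - ⅖)*50 = -28 + (77/120)*50 = -28 + 385/12 = 49/12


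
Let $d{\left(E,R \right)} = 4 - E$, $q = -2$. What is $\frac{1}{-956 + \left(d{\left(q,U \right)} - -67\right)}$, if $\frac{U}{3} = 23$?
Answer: $- \frac{1}{883} \approx -0.0011325$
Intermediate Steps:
$U = 69$ ($U = 3 \cdot 23 = 69$)
$\frac{1}{-956 + \left(d{\left(q,U \right)} - -67\right)} = \frac{1}{-956 + \left(\left(4 - -2\right) - -67\right)} = \frac{1}{-956 + \left(\left(4 + 2\right) + 67\right)} = \frac{1}{-956 + \left(6 + 67\right)} = \frac{1}{-956 + 73} = \frac{1}{-883} = - \frac{1}{883}$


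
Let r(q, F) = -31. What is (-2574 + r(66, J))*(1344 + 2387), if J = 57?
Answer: -9719255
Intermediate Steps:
(-2574 + r(66, J))*(1344 + 2387) = (-2574 - 31)*(1344 + 2387) = -2605*3731 = -9719255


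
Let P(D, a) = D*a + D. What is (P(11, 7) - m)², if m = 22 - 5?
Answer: 5041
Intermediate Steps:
P(D, a) = D + D*a
m = 17
(P(11, 7) - m)² = (11*(1 + 7) - 1*17)² = (11*8 - 17)² = (88 - 17)² = 71² = 5041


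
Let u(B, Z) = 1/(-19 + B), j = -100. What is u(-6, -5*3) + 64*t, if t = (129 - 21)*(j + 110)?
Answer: 1727999/25 ≈ 69120.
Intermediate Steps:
t = 1080 (t = (129 - 21)*(-100 + 110) = 108*10 = 1080)
u(-6, -5*3) + 64*t = 1/(-19 - 6) + 64*1080 = 1/(-25) + 69120 = -1/25 + 69120 = 1727999/25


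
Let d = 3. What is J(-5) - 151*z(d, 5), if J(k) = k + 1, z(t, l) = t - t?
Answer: -4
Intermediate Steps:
z(t, l) = 0
J(k) = 1 + k
J(-5) - 151*z(d, 5) = (1 - 5) - 151*0 = -4 + 0 = -4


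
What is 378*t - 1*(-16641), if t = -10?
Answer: 12861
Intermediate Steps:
378*t - 1*(-16641) = 378*(-10) - 1*(-16641) = -3780 + 16641 = 12861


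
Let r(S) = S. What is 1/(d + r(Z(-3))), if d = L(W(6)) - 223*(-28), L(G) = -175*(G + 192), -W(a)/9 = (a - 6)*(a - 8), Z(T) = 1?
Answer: -1/27355 ≈ -3.6556e-5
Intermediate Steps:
W(a) = -9*(-8 + a)*(-6 + a) (W(a) = -9*(a - 6)*(a - 8) = -9*(-6 + a)*(-8 + a) = -9*(-8 + a)*(-6 + a))
L(G) = -33600 - 175*G (L(G) = -175*(192 + G) = -33600 - 175*G)
d = -27356 (d = (-33600 - 175*(-432 - 9*6² + 126*6)) - 223*(-28) = (-33600 - 175*(-432 - 9*36 + 756)) + 6244 = (-33600 - 175*(-432 - 324 + 756)) + 6244 = (-33600 - 175*0) + 6244 = (-33600 + 0) + 6244 = -33600 + 6244 = -27356)
1/(d + r(Z(-3))) = 1/(-27356 + 1) = 1/(-27355) = -1/27355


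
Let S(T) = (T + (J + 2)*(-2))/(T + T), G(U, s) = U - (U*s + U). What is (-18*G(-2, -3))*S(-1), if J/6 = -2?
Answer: -1026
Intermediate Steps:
J = -12 (J = 6*(-2) = -12)
G(U, s) = -U*s (G(U, s) = U - (U + U*s) = U + (-U - U*s) = -U*s)
S(T) = (20 + T)/(2*T) (S(T) = (T + (-12 + 2)*(-2))/(T + T) = (T - 10*(-2))/((2*T)) = (T + 20)*(1/(2*T)) = (20 + T)*(1/(2*T)) = (20 + T)/(2*T))
(-18*G(-2, -3))*S(-1) = (-(-18)*(-2)*(-3))*((1/2)*(20 - 1)/(-1)) = (-18*(-6))*((1/2)*(-1)*19) = 108*(-19/2) = -1026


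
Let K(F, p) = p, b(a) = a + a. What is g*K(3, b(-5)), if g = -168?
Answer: 1680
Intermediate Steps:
b(a) = 2*a
g*K(3, b(-5)) = -336*(-5) = -168*(-10) = 1680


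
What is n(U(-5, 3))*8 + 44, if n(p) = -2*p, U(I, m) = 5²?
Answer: -356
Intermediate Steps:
U(I, m) = 25
n(U(-5, 3))*8 + 44 = -2*25*8 + 44 = -50*8 + 44 = -400 + 44 = -356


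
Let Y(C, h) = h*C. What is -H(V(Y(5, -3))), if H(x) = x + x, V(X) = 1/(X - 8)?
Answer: 2/23 ≈ 0.086957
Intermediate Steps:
Y(C, h) = C*h
V(X) = 1/(-8 + X)
H(x) = 2*x
-H(V(Y(5, -3))) = -2/(-8 + 5*(-3)) = -2/(-8 - 15) = -2/(-23) = -2*(-1)/23 = -1*(-2/23) = 2/23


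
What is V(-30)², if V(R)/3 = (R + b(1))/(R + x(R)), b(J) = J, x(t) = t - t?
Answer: 841/100 ≈ 8.4100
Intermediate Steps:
x(t) = 0
V(R) = 3*(1 + R)/R (V(R) = 3*((R + 1)/(R + 0)) = 3*((1 + R)/R) = 3*(1 + R)/R)
V(-30)² = (3 + 3/(-30))² = (3 + 3*(-1/30))² = (3 - ⅒)² = (29/10)² = 841/100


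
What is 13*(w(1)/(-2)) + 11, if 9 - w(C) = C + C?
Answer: -69/2 ≈ -34.500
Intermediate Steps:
w(C) = 9 - 2*C (w(C) = 9 - (C + C) = 9 - 2*C)
13*(w(1)/(-2)) + 11 = 13*((9 - 2*1)/(-2)) + 11 = 13*((9 - 2)*(-1/2)) + 11 = 13*(7*(-1/2)) + 11 = 13*(-7/2) + 11 = -91/2 + 11 = -69/2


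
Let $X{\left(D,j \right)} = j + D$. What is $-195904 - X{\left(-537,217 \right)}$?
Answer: $-195584$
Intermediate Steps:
$X{\left(D,j \right)} = D + j$
$-195904 - X{\left(-537,217 \right)} = -195904 - \left(-537 + 217\right) = -195904 - -320 = -195904 + 320 = -195584$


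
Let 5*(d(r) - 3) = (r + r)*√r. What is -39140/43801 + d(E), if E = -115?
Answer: 92263/43801 - 46*I*√115 ≈ 2.1064 - 493.29*I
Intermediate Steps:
d(r) = 3 + 2*r^(3/2)/5 (d(r) = 3 + ((r + r)*√r)/5 = 3 + ((2*r)*√r)/5 = 3 + (2*r^(3/2))/5 = 3 + 2*r^(3/2)/5)
-39140/43801 + d(E) = -39140/43801 + (3 + 2*(-115)^(3/2)/5) = -39140*1/43801 + (3 + 2*(-115*I*√115)/5) = -39140/43801 + (3 - 46*I*√115) = 92263/43801 - 46*I*√115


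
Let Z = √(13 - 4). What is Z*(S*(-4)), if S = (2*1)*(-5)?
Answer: 120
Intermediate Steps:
S = -10 (S = 2*(-5) = -10)
Z = 3 (Z = √9 = 3)
Z*(S*(-4)) = 3*(-10*(-4)) = 3*40 = 120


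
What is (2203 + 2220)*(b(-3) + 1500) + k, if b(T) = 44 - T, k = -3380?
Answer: 6839001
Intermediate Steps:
(2203 + 2220)*(b(-3) + 1500) + k = (2203 + 2220)*((44 - 1*(-3)) + 1500) - 3380 = 4423*((44 + 3) + 1500) - 3380 = 4423*(47 + 1500) - 3380 = 4423*1547 - 3380 = 6842381 - 3380 = 6839001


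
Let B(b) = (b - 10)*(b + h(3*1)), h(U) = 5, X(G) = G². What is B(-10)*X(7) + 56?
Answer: 4956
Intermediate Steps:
B(b) = (-10 + b)*(5 + b) (B(b) = (b - 10)*(b + 5) = (-10 + b)*(5 + b))
B(-10)*X(7) + 56 = (-50 + (-10)² - 5*(-10))*7² + 56 = (-50 + 100 + 50)*49 + 56 = 100*49 + 56 = 4900 + 56 = 4956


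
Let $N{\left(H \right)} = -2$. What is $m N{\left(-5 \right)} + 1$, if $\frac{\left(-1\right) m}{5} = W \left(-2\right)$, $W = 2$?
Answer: $-39$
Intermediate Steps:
$m = 20$ ($m = - 5 \cdot 2 \left(-2\right) = \left(-5\right) \left(-4\right) = 20$)
$m N{\left(-5 \right)} + 1 = 20 \left(-2\right) + 1 = -40 + 1 = -39$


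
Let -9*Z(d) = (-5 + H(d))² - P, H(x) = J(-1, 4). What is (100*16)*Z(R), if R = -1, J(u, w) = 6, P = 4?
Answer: 1600/3 ≈ 533.33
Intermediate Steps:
H(x) = 6
Z(d) = ⅓ (Z(d) = -((-5 + 6)² - 1*4)/9 = -(1² - 4)/9 = -(1 - 4)/9 = -⅑*(-3) = ⅓)
(100*16)*Z(R) = (100*16)*(⅓) = 1600*(⅓) = 1600/3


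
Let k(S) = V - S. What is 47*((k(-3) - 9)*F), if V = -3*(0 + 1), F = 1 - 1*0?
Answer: -423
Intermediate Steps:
F = 1 (F = 1 + 0 = 1)
V = -3 (V = -3*1 = -3)
k(S) = -3 - S
47*((k(-3) - 9)*F) = 47*(((-3 - 1*(-3)) - 9)*1) = 47*(((-3 + 3) - 9)*1) = 47*((0 - 9)*1) = 47*(-9*1) = 47*(-9) = -423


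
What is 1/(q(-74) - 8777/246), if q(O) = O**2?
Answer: 246/1338319 ≈ 0.00018381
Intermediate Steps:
1/(q(-74) - 8777/246) = 1/((-74)**2 - 8777/246) = 1/(5476 - 8777*1/246) = 1/(5476 - 8777/246) = 1/(1338319/246) = 246/1338319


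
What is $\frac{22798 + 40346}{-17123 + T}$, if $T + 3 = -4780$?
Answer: $- \frac{3508}{1217} \approx -2.8825$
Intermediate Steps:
$T = -4783$ ($T = -3 - 4780 = -4783$)
$\frac{22798 + 40346}{-17123 + T} = \frac{22798 + 40346}{-17123 - 4783} = \frac{63144}{-21906} = 63144 \left(- \frac{1}{21906}\right) = - \frac{3508}{1217}$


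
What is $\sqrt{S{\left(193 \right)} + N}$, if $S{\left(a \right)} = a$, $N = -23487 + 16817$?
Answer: $i \sqrt{6477} \approx 80.48 i$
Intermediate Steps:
$N = -6670$
$\sqrt{S{\left(193 \right)} + N} = \sqrt{193 - 6670} = \sqrt{-6477} = i \sqrt{6477}$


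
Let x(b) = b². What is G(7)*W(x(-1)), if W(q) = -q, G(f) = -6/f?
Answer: 6/7 ≈ 0.85714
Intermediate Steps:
G(7)*W(x(-1)) = (-6/7)*(-1*(-1)²) = (-6*⅐)*(-1*1) = -6/7*(-1) = 6/7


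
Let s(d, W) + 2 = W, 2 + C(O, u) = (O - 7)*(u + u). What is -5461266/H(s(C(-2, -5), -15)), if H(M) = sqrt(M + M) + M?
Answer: 5461266/19 + 5461266*I*sqrt(34)/323 ≈ 2.8744e+5 + 98589.0*I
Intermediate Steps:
C(O, u) = -2 + 2*u*(-7 + O) (C(O, u) = -2 + (O - 7)*(u + u) = -2 + (-7 + O)*(2*u) = -2 + 2*u*(-7 + O))
s(d, W) = -2 + W
H(M) = M + sqrt(2)*sqrt(M) (H(M) = sqrt(2*M) + M = sqrt(2)*sqrt(M) + M = M + sqrt(2)*sqrt(M))
-5461266/H(s(C(-2, -5), -15)) = -5461266/((-2 - 15) + sqrt(2)*sqrt(-2 - 15)) = -5461266/(-17 + sqrt(2)*sqrt(-17)) = -5461266/(-17 + sqrt(2)*(I*sqrt(17))) = -5461266/(-17 + I*sqrt(34))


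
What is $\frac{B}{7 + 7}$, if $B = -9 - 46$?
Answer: $- \frac{55}{14} \approx -3.9286$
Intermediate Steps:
$B = -55$
$\frac{B}{7 + 7} = - \frac{55}{7 + 7} = - \frac{55}{14}$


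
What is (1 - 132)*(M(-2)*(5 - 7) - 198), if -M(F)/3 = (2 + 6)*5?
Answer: -5502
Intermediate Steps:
M(F) = -120 (M(F) = -3*(2 + 6)*5 = -24*5 = -3*40 = -120)
(1 - 132)*(M(-2)*(5 - 7) - 198) = (1 - 132)*(-120*(5 - 7) - 198) = -131*(-120*(-2) - 198) = -131*(240 - 198) = -131*42 = -5502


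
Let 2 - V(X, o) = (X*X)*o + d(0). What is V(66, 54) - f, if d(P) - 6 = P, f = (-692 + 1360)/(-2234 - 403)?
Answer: -620295568/2637 ≈ -2.3523e+5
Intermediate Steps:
f = -668/2637 (f = 668/(-2637) = 668*(-1/2637) = -668/2637 ≈ -0.25332)
d(P) = 6 + P
V(X, o) = -4 - o*X**2 (V(X, o) = 2 - ((X*X)*o + (6 + 0)) = 2 - (X**2*o + 6) = 2 - (o*X**2 + 6) = 2 - (6 + o*X**2) = 2 + (-6 - o*X**2) = -4 - o*X**2)
V(66, 54) - f = (-4 - 1*54*66**2) - 1*(-668/2637) = (-4 - 1*54*4356) + 668/2637 = (-4 - 235224) + 668/2637 = -235228 + 668/2637 = -620295568/2637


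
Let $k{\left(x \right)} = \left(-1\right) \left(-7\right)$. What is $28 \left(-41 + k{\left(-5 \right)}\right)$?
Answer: $-952$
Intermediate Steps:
$k{\left(x \right)} = 7$
$28 \left(-41 + k{\left(-5 \right)}\right) = 28 \left(-41 + 7\right) = 28 \left(-34\right) = -952$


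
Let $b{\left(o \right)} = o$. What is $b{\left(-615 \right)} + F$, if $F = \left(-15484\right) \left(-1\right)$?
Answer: $14869$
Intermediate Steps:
$F = 15484$
$b{\left(-615 \right)} + F = -615 + 15484 = 14869$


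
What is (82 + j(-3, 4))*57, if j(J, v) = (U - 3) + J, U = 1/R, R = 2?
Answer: 8721/2 ≈ 4360.5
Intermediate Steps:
U = 1/2 ≈ 0.50000
j(J, v) = -5/2 + J (j(J, v) = (1/2 - 3) + J = -5/2 + J)
(82 + j(-3, 4))*57 = (82 + (-5/2 - 3))*57 = (82 - 11/2)*57 = (153/2)*57 = 8721/2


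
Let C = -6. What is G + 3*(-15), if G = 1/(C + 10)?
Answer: -179/4 ≈ -44.750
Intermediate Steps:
G = ¼ (G = 1/(-6 + 10) = 1/4 = ¼ ≈ 0.25000)
G + 3*(-15) = ¼ + 3*(-15) = ¼ - 45 = -179/4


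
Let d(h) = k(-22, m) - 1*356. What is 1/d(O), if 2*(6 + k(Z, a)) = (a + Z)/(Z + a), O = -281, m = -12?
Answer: -2/723 ≈ -0.0027663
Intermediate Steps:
k(Z, a) = -11/2 (k(Z, a) = -6 + ((a + Z)/(Z + a))/2 = -6 + ((Z + a)/(Z + a))/2 = -6 + (½)*1 = -6 + ½ = -11/2)
d(h) = -723/2 (d(h) = -11/2 - 1*356 = -11/2 - 356 = -723/2)
1/d(O) = 1/(-723/2) = -2/723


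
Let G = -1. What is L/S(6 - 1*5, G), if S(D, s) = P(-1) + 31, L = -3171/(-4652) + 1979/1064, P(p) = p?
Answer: 3145063/37122960 ≈ 0.084720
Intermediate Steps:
L = 3145063/1237432 (L = -3171*(-1/4652) + 1979*(1/1064) = 3171/4652 + 1979/1064 = 3145063/1237432 ≈ 2.5416)
S(D, s) = 30 (S(D, s) = -1 + 31 = 30)
L/S(6 - 1*5, G) = (3145063/1237432)/30 = (3145063/1237432)*(1/30) = 3145063/37122960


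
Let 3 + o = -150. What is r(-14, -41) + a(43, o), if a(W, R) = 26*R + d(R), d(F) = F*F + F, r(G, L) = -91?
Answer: 19187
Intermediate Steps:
o = -153 (o = -3 - 150 = -153)
d(F) = F + F**2 (d(F) = F**2 + F = F + F**2)
a(W, R) = 26*R + R*(1 + R)
r(-14, -41) + a(43, o) = -91 - 153*(27 - 153) = -91 - 153*(-126) = -91 + 19278 = 19187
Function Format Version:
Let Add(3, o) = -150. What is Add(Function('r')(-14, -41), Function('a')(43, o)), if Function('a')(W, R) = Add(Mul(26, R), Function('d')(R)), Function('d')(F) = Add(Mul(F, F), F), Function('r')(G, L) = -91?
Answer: 19187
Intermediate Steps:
o = -153 (o = Add(-3, -150) = -153)
Function('d')(F) = Add(F, Pow(F, 2)) (Function('d')(F) = Add(Pow(F, 2), F) = Add(F, Pow(F, 2)))
Function('a')(W, R) = Add(Mul(26, R), Mul(R, Add(1, R)))
Add(Function('r')(-14, -41), Function('a')(43, o)) = Add(-91, Mul(-153, Add(27, -153))) = Add(-91, Mul(-153, -126)) = Add(-91, 19278) = 19187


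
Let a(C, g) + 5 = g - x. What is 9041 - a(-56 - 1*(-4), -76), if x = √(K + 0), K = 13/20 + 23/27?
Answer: 9122 + √12165/90 ≈ 9123.2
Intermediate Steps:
K = 811/540 (K = 13*(1/20) + 23*(1/27) = 13/20 + 23/27 = 811/540 ≈ 1.5019)
x = √12165/90 (x = √(811/540 + 0) = √(811/540) = √12165/90 ≈ 1.2255)
a(C, g) = -5 + g - √12165/90 (a(C, g) = -5 + (g - √12165/90) = -5 + g - √12165/90)
9041 - a(-56 - 1*(-4), -76) = 9041 - (-5 - 76 - √12165/90) = 9041 - (-81 - √12165/90) = 9041 + (81 + √12165/90) = 9122 + √12165/90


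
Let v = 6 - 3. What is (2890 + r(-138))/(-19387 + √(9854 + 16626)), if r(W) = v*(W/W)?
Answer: -5098781/34166299 - 1052*√1655/34166299 ≈ -0.15049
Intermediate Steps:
v = 3
r(W) = 3 (r(W) = 3*(W/W) = 3*1 = 3)
(2890 + r(-138))/(-19387 + √(9854 + 16626)) = (2890 + 3)/(-19387 + √(9854 + 16626)) = 2893/(-19387 + √26480) = 2893/(-19387 + 4*√1655)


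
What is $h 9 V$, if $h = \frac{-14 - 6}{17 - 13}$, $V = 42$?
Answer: $-1890$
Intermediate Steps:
$h = -5$ ($h = - \frac{20}{4} = \left(-20\right) \frac{1}{4} = -5$)
$h 9 V = \left(-5\right) 9 \cdot 42 = \left(-45\right) 42 = -1890$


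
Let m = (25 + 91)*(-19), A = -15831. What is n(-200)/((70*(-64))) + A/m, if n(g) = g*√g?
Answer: 15831/2204 + 25*I*√2/56 ≈ 7.1828 + 0.63135*I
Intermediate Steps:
n(g) = g^(3/2)
m = -2204 (m = 116*(-19) = -2204)
n(-200)/((70*(-64))) + A/m = (-200)^(3/2)/((70*(-64))) - 15831/(-2204) = -2000*I*√2/(-4480) - 15831*(-1/2204) = -2000*I*√2*(-1/4480) + 15831/2204 = 25*I*√2/56 + 15831/2204 = 15831/2204 + 25*I*√2/56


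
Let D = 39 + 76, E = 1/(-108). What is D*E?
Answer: -115/108 ≈ -1.0648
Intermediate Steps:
E = -1/108 ≈ -0.0092593
D = 115
D*E = 115*(-1/108) = -115/108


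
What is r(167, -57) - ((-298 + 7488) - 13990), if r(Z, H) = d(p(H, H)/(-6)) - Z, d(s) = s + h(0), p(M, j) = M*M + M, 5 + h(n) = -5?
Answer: 6091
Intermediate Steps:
h(n) = -10 (h(n) = -5 - 5 = -10)
p(M, j) = M + M² (p(M, j) = M² + M = M + M²)
d(s) = -10 + s (d(s) = s - 10 = -10 + s)
r(Z, H) = -10 - Z - H*(1 + H)/6 (r(Z, H) = (-10 + (H*(1 + H))/(-6)) - Z = (-10 + (H*(1 + H))*(-⅙)) - Z = (-10 - H*(1 + H)/6) - Z = -10 - Z - H*(1 + H)/6)
r(167, -57) - ((-298 + 7488) - 13990) = (-10 - 1*167 - ⅙*(-57)*(1 - 57)) - ((-298 + 7488) - 13990) = (-10 - 167 - ⅙*(-57)*(-56)) - (7190 - 13990) = (-10 - 167 - 532) - 1*(-6800) = -709 + 6800 = 6091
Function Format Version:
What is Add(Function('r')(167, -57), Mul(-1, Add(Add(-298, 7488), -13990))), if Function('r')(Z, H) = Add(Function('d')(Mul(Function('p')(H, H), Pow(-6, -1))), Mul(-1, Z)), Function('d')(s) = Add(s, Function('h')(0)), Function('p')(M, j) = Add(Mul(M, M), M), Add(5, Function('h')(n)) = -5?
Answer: 6091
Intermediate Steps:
Function('h')(n) = -10 (Function('h')(n) = Add(-5, -5) = -10)
Function('p')(M, j) = Add(M, Pow(M, 2)) (Function('p')(M, j) = Add(Pow(M, 2), M) = Add(M, Pow(M, 2)))
Function('d')(s) = Add(-10, s) (Function('d')(s) = Add(s, -10) = Add(-10, s))
Function('r')(Z, H) = Add(-10, Mul(-1, Z), Mul(Rational(-1, 6), H, Add(1, H))) (Function('r')(Z, H) = Add(Add(-10, Mul(Mul(H, Add(1, H)), Pow(-6, -1))), Mul(-1, Z)) = Add(Add(-10, Mul(Mul(H, Add(1, H)), Rational(-1, 6))), Mul(-1, Z)) = Add(Add(-10, Mul(Rational(-1, 6), H, Add(1, H))), Mul(-1, Z)) = Add(-10, Mul(-1, Z), Mul(Rational(-1, 6), H, Add(1, H))))
Add(Function('r')(167, -57), Mul(-1, Add(Add(-298, 7488), -13990))) = Add(Add(-10, Mul(-1, 167), Mul(Rational(-1, 6), -57, Add(1, -57))), Mul(-1, Add(Add(-298, 7488), -13990))) = Add(Add(-10, -167, Mul(Rational(-1, 6), -57, -56)), Mul(-1, Add(7190, -13990))) = Add(Add(-10, -167, -532), Mul(-1, -6800)) = Add(-709, 6800) = 6091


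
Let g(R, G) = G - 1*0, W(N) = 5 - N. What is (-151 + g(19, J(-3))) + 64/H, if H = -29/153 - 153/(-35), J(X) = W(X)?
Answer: -1429811/11197 ≈ -127.70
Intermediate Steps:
J(X) = 5 - X
g(R, G) = G (g(R, G) = G + 0 = G)
H = 22394/5355 (H = -29*1/153 - 153*(-1/35) = -29/153 + 153/35 = 22394/5355 ≈ 4.1819)
(-151 + g(19, J(-3))) + 64/H = (-151 + (5 - 1*(-3))) + 64/(22394/5355) = (-151 + (5 + 3)) + 64*(5355/22394) = (-151 + 8) + 171360/11197 = -143 + 171360/11197 = -1429811/11197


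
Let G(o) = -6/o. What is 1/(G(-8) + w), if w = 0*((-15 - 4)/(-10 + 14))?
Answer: 4/3 ≈ 1.3333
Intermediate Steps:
w = 0 (w = 0*(-19/4) = 0)
1/(G(-8) + w) = 1/(-6/(-8) + 0) = 1/(-6*(-⅛) + 0) = 1/(¾ + 0) = 1/(¾) = 4/3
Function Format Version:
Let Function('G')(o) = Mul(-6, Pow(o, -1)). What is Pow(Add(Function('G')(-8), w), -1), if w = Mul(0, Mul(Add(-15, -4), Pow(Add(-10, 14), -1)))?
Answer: Rational(4, 3) ≈ 1.3333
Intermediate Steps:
w = 0 (w = Mul(0, Mul(-19, Pow(4, -1))) = Mul(0, Mul(-19, Rational(1, 4))) = Mul(0, Rational(-19, 4)) = 0)
Pow(Add(Function('G')(-8), w), -1) = Pow(Add(Mul(-6, Pow(-8, -1)), 0), -1) = Pow(Add(Mul(-6, Rational(-1, 8)), 0), -1) = Pow(Add(Rational(3, 4), 0), -1) = Pow(Rational(3, 4), -1) = Rational(4, 3)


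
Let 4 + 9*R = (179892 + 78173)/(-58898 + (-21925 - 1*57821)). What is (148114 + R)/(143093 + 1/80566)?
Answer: 7444912478201149/7192564818810822 ≈ 1.0351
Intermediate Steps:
R = -812641/1247796 (R = -4/9 + ((179892 + 78173)/(-58898 + (-21925 - 1*57821)))/9 = -4/9 + (258065/(-58898 + (-21925 - 57821)))/9 = -4/9 + (258065/(-58898 - 79746))/9 = -4/9 + (258065/(-138644))/9 = -4/9 + (258065*(-1/138644))/9 = -4/9 + (1/9)*(-258065/138644) = -4/9 - 258065/1247796 = -812641/1247796 ≈ -0.65126)
(148114 + R)/(143093 + 1/80566) = (148114 - 812641/1247796)/(143093 + 1/80566) = 184815244103/(1247796*(143093 + 1/80566)) = 184815244103/(1247796*(11528430639/80566)) = (184815244103/1247796)*(80566/11528430639) = 7444912478201149/7192564818810822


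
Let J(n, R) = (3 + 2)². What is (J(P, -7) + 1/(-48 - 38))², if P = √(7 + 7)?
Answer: 4618201/7396 ≈ 624.42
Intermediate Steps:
P = √14 ≈ 3.7417
J(n, R) = 25 (J(n, R) = 5² = 25)
(J(P, -7) + 1/(-48 - 38))² = (25 + 1/(-48 - 38))² = (25 + 1/(-86))² = (25 - 1/86)² = (2149/86)² = 4618201/7396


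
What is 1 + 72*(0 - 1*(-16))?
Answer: 1153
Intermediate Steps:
1 + 72*(0 - 1*(-16)) = 1 + 72*(0 + 16) = 1 + 72*16 = 1 + 1152 = 1153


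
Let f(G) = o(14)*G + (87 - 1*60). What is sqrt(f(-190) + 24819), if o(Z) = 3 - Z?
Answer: 2*sqrt(6734) ≈ 164.12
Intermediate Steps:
f(G) = 27 - 11*G (f(G) = (3 - 1*14)*G + (87 - 1*60) = (3 - 14)*G + (87 - 60) = -11*G + 27 = 27 - 11*G)
sqrt(f(-190) + 24819) = sqrt((27 - 11*(-190)) + 24819) = sqrt((27 + 2090) + 24819) = sqrt(2117 + 24819) = sqrt(26936) = 2*sqrt(6734)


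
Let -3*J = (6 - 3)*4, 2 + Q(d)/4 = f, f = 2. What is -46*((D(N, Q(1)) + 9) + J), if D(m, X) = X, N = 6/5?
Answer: -230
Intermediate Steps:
N = 6/5 (N = 6*(1/5) = 6/5 ≈ 1.2000)
Q(d) = 0 (Q(d) = -8 + 4*2 = -8 + 8 = 0)
J = -4 (J = -(6 - 3)*4/3 = -4 ≈ -4.0000)
-46*((D(N, Q(1)) + 9) + J) = -46*((0 + 9) - 4) = -46*(9 - 4) = -46*5 = -230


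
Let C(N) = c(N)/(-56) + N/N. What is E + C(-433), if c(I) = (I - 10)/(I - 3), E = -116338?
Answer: -2840484635/24416 ≈ -1.1634e+5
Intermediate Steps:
c(I) = (-10 + I)/(-3 + I)
C(N) = 1 - (-10 + N)/(56*(-3 + N)) (C(N) = ((-10 + N)/(-3 + N))/(-56) + N/N = ((-10 + N)/(-3 + N))*(-1/56) + 1 = -(-10 + N)/(56*(-3 + N)) + 1 = 1 - (-10 + N)/(56*(-3 + N)))
E + C(-433) = -116338 + (-158 + 55*(-433))/(56*(-3 - 433)) = -116338 + (1/56)*(-158 - 23815)/(-436) = -116338 + (1/56)*(-1/436)*(-23973) = -116338 + 23973/24416 = -2840484635/24416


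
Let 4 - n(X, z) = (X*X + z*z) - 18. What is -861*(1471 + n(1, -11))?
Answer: -1180431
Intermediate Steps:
n(X, z) = 22 - X**2 - z**2 (n(X, z) = 4 - ((X*X + z*z) - 18) = 4 - ((X**2 + z**2) - 18) = 4 - (-18 + X**2 + z**2) = 4 + (18 - X**2 - z**2) = 22 - X**2 - z**2)
-861*(1471 + n(1, -11)) = -861*(1471 + (22 - 1*1**2 - 1*(-11)**2)) = -861*(1471 + (22 - 1*1 - 1*121)) = -861*(1471 + (22 - 1 - 121)) = -861*(1471 - 100) = -861*1371 = -1180431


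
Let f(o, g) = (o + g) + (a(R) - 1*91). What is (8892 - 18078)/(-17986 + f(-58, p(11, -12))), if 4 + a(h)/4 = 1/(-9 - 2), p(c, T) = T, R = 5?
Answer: 33682/66599 ≈ 0.50574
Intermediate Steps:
a(h) = -180/11 (a(h) = -16 + 4/(-9 - 2) = -16 + 4/(-11) = -16 + 4*(-1/11) = -16 - 4/11 = -180/11)
f(o, g) = -1181/11 + g + o (f(o, g) = (o + g) + (-180/11 - 1*91) = (g + o) + (-180/11 - 91) = (g + o) - 1181/11 = -1181/11 + g + o)
(8892 - 18078)/(-17986 + f(-58, p(11, -12))) = (8892 - 18078)/(-17986 + (-1181/11 - 12 - 58)) = -9186/(-17986 - 1951/11) = -9186/(-199797/11) = -9186*(-11/199797) = 33682/66599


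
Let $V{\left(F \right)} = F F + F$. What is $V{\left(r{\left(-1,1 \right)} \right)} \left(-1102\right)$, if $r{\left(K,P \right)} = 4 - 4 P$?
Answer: $0$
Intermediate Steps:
$V{\left(F \right)} = F + F^{2}$ ($V{\left(F \right)} = F^{2} + F = F + F^{2}$)
$V{\left(r{\left(-1,1 \right)} \right)} \left(-1102\right) = \left(4 - 4\right) \left(1 + \left(4 - 4\right)\right) \left(-1102\right) = 0 \left(1 + 0\right) \left(-1102\right) = 0 \cdot 1 \left(-1102\right) = 0 \left(-1102\right) = 0$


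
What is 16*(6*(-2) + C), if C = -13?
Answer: -400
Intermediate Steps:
16*(6*(-2) + C) = 16*(6*(-2) - 13) = 16*(-12 - 13) = 16*(-25) = -400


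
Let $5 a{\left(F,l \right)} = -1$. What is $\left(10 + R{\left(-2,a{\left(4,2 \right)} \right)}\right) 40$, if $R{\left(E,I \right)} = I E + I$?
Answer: $408$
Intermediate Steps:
$a{\left(F,l \right)} = - \frac{1}{5}$ ($a{\left(F,l \right)} = \frac{1}{5} \left(-1\right) = - \frac{1}{5}$)
$R{\left(E,I \right)} = I + E I$ ($R{\left(E,I \right)} = E I + I = I + E I$)
$\left(10 + R{\left(-2,a{\left(4,2 \right)} \right)}\right) 40 = \left(10 - \frac{1 - 2}{5}\right) 40 = \left(10 - - \frac{1}{5}\right) 40 = \left(10 + \frac{1}{5}\right) 40 = \frac{51}{5} \cdot 40 = 408$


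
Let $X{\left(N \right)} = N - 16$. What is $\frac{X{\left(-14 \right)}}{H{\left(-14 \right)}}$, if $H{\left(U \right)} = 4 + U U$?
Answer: $- \frac{3}{20} \approx -0.15$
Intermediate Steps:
$H{\left(U \right)} = 4 + U^{2}$
$X{\left(N \right)} = -16 + N$ ($X{\left(N \right)} = N - 16 = -16 + N$)
$\frac{X{\left(-14 \right)}}{H{\left(-14 \right)}} = \frac{-16 - 14}{4 + \left(-14\right)^{2}} = - \frac{30}{4 + 196} = - \frac{30}{200} = \left(-30\right) \frac{1}{200} = - \frac{3}{20}$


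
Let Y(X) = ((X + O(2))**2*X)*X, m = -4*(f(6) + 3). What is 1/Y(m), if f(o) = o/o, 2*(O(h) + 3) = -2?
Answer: 1/102400 ≈ 9.7656e-6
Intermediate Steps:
O(h) = -4 (O(h) = -3 + (1/2)*(-2) = -3 - 1 = -4)
f(o) = 1
m = -16 (m = -4*(1 + 3) = -4*4 = -16)
Y(X) = X**2*(-4 + X)**2 (Y(X) = ((X - 4)**2*X)*X = ((-4 + X)**2*X)*X = (X*(-4 + X)**2)*X = X**2*(-4 + X)**2)
1/Y(m) = 1/((-16)**2*(-4 - 16)**2) = 1/(256*(-20)**2) = 1/(256*400) = 1/102400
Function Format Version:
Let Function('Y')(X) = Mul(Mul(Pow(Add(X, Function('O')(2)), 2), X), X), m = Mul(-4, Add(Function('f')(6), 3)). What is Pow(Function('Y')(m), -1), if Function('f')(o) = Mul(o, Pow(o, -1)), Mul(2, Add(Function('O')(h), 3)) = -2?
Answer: Rational(1, 102400) ≈ 9.7656e-6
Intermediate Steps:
Function('O')(h) = -4 (Function('O')(h) = Add(-3, Mul(Rational(1, 2), -2)) = Add(-3, -1) = -4)
Function('f')(o) = 1
m = -16 (m = Mul(-4, Add(1, 3)) = Mul(-4, 4) = -16)
Function('Y')(X) = Mul(Pow(X, 2), Pow(Add(-4, X), 2)) (Function('Y')(X) = Mul(Mul(Pow(Add(X, -4), 2), X), X) = Mul(Mul(Pow(Add(-4, X), 2), X), X) = Mul(Mul(X, Pow(Add(-4, X), 2)), X) = Mul(Pow(X, 2), Pow(Add(-4, X), 2)))
Pow(Function('Y')(m), -1) = Pow(Mul(Pow(-16, 2), Pow(Add(-4, -16), 2)), -1) = Pow(Mul(256, Pow(-20, 2)), -1) = Pow(Mul(256, 400), -1) = Pow(102400, -1) = Rational(1, 102400)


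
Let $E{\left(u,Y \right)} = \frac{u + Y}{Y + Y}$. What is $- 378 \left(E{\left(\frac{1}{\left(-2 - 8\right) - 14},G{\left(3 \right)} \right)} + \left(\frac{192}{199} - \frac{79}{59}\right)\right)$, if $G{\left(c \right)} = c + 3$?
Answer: $- \frac{8689359}{187856} \approx -46.255$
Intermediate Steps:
$G{\left(c \right)} = 3 + c$
$E{\left(u,Y \right)} = \frac{Y + u}{2 Y}$
$- 378 \left(E{\left(\frac{1}{\left(-2 - 8\right) - 14},G{\left(3 \right)} \right)} + \left(\frac{192}{199} - \frac{79}{59}\right)\right) = - 378 \left(\frac{\left(3 + 3\right) + \frac{1}{\left(-2 - 8\right) - 14}}{2 \left(3 + 3\right)} + \left(\frac{192}{199} - \frac{79}{59}\right)\right) = - 378 \left(\frac{6 + \frac{1}{\left(-2 - 8\right) - 14}}{2 \cdot 6} + \left(192 \cdot \frac{1}{199} - \frac{79}{59}\right)\right) = - 378 \left(\frac{1}{2} \cdot \frac{1}{6} \left(6 + \frac{1}{-10 - 14}\right) + \left(\frac{192}{199} - \frac{79}{59}\right)\right) = - 378 \left(\frac{1}{2} \cdot \frac{1}{6} \left(6 + \frac{1}{-24}\right) - \frac{4393}{11741}\right) = - 378 \left(\frac{1}{2} \cdot \frac{1}{6} \left(6 - \frac{1}{24}\right) - \frac{4393}{11741}\right) = - 378 \left(\frac{1}{2} \cdot \frac{1}{6} \cdot \frac{143}{24} - \frac{4393}{11741}\right) = - 378 \left(\frac{143}{288} - \frac{4393}{11741}\right) = \left(-378\right) \frac{413779}{3381408} = - \frac{8689359}{187856}$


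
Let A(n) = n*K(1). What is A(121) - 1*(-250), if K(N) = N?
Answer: 371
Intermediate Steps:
A(n) = n (A(n) = n*1 = n)
A(121) - 1*(-250) = 121 - 1*(-250) = 121 + 250 = 371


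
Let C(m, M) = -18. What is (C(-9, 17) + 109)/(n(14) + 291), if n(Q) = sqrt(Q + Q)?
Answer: 26481/84653 - 182*sqrt(7)/84653 ≈ 0.30713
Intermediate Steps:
n(Q) = sqrt(2)*sqrt(Q) (n(Q) = sqrt(2*Q) = sqrt(2)*sqrt(Q))
(C(-9, 17) + 109)/(n(14) + 291) = (-18 + 109)/(sqrt(2)*sqrt(14) + 291) = 91/(2*sqrt(7) + 291) = 91/(291 + 2*sqrt(7))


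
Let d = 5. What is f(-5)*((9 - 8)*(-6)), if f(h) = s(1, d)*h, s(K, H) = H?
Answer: 150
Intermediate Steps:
f(h) = 5*h
f(-5)*((9 - 8)*(-6)) = (5*(-5))*((9 - 8)*(-6)) = -25*(-6) = 150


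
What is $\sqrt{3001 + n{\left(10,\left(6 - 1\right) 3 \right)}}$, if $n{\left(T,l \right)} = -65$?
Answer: $2 \sqrt{734} \approx 54.185$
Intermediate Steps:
$\sqrt{3001 + n{\left(10,\left(6 - 1\right) 3 \right)}} = \sqrt{3001 - 65} = \sqrt{2936} = 2 \sqrt{734}$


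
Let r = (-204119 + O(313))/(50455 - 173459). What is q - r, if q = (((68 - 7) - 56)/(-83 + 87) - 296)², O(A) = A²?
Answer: 42744726191/492016 ≈ 86877.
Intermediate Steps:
q = 1390041/16 (q = ((61 - 56)/4 - 296)² = (5*(¼) - 296)² = (5/4 - 296)² = (-1179/4)² = 1390041/16 ≈ 86878.)
r = 53075/61502 (r = (-204119 + 313²)/(50455 - 173459) = (-204119 + 97969)/(-123004) = -106150*(-1/123004) = 53075/61502 ≈ 0.86298)
q - r = 1390041/16 - 1*53075/61502 = 1390041/16 - 53075/61502 = 42744726191/492016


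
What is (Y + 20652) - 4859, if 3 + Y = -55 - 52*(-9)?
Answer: 16203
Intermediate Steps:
Y = 410 (Y = -3 + (-55 - 52*(-9)) = -3 + (-55 + 468) = -3 + 413 = 410)
(Y + 20652) - 4859 = (410 + 20652) - 4859 = 21062 - 4859 = 16203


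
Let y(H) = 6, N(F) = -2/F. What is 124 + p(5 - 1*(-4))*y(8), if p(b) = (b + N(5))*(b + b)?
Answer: 5264/5 ≈ 1052.8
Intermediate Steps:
p(b) = 2*b*(-⅖ + b) (p(b) = (b - 2/5)*(b + b) = (b - 2*⅕)*(2*b) = (b - ⅖)*(2*b) = (-⅖ + b)*(2*b) = 2*b*(-⅖ + b))
124 + p(5 - 1*(-4))*y(8) = 124 + (2*(5 - 1*(-4))*(-2 + 5*(5 - 1*(-4)))/5)*6 = 124 + (2*(5 + 4)*(-2 + 5*(5 + 4))/5)*6 = 124 + ((⅖)*9*(-2 + 5*9))*6 = 124 + ((⅖)*9*(-2 + 45))*6 = 124 + ((⅖)*9*43)*6 = 124 + (774/5)*6 = 124 + 4644/5 = 5264/5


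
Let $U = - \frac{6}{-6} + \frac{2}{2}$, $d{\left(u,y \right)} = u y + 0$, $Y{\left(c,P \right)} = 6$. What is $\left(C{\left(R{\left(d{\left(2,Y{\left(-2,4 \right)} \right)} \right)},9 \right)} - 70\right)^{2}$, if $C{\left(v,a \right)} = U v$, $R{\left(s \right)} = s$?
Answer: $2116$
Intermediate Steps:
$d{\left(u,y \right)} = u y$
$U = 2$ ($U = \left(-6\right) \left(- \frac{1}{6}\right) + 2 \cdot \frac{1}{2} = 1 + 1 = 2$)
$C{\left(v,a \right)} = 2 v$
$\left(C{\left(R{\left(d{\left(2,Y{\left(-2,4 \right)} \right)} \right)},9 \right)} - 70\right)^{2} = \left(2 \cdot 2 \cdot 6 - 70\right)^{2} = \left(2 \cdot 12 - 70\right)^{2} = \left(24 - 70\right)^{2} = \left(-46\right)^{2} = 2116$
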